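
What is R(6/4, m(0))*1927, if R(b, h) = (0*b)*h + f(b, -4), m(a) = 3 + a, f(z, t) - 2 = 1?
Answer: 5781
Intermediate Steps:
f(z, t) = 3 (f(z, t) = 2 + 1 = 3)
R(b, h) = 3 (R(b, h) = (0*b)*h + 3 = 0*h + 3 = 0 + 3 = 3)
R(6/4, m(0))*1927 = 3*1927 = 5781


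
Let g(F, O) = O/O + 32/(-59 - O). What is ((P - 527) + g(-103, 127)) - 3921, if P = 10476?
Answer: 560681/93 ≈ 6028.8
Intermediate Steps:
g(F, O) = 1 + 32/(-59 - O)
((P - 527) + g(-103, 127)) - 3921 = ((10476 - 527) + (27 + 127)/(59 + 127)) - 3921 = (9949 + 154/186) - 3921 = (9949 + (1/186)*154) - 3921 = (9949 + 77/93) - 3921 = 925334/93 - 3921 = 560681/93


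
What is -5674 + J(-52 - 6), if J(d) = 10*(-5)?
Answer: -5724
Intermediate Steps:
J(d) = -50
-5674 + J(-52 - 6) = -5674 - 50 = -5724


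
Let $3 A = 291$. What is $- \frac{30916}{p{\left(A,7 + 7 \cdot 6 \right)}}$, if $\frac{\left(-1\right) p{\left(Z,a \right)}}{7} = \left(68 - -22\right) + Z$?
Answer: $\frac{30916}{1309} \approx 23.618$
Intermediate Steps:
$A = 97$ ($A = \frac{1}{3} \cdot 291 = 97$)
$p{\left(Z,a \right)} = -630 - 7 Z$ ($p{\left(Z,a \right)} = - 7 \left(\left(68 - -22\right) + Z\right) = - 7 \left(\left(68 + 22\right) + Z\right) = - 7 \left(90 + Z\right) = -630 - 7 Z$)
$- \frac{30916}{p{\left(A,7 + 7 \cdot 6 \right)}} = - \frac{30916}{-630 - 679} = - \frac{30916}{-1309} = \left(-30916\right) \left(- \frac{1}{1309}\right) = \frac{30916}{1309}$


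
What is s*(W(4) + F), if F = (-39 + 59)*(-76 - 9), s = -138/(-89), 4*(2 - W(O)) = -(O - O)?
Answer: -234324/89 ≈ -2632.9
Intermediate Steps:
W(O) = 2 (W(O) = 2 - (-1)*(O - O)/4 = 2 - (-1)*0/4 = 2 - ¼*0 = 2 + 0 = 2)
s = 138/89 (s = -138*(-1/89) = 138/89 ≈ 1.5506)
F = -1700 (F = 20*(-85) = -1700)
s*(W(4) + F) = 138*(2 - 1700)/89 = (138/89)*(-1698) = -234324/89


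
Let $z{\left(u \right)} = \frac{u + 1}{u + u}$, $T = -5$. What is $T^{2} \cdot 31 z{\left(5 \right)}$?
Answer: $465$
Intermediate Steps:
$z{\left(u \right)} = \frac{1 + u}{2 u}$
$T^{2} \cdot 31 z{\left(5 \right)} = \left(-5\right)^{2} \cdot 31 \frac{1 + 5}{2 \cdot 5} = 25 \cdot 31 \cdot \frac{1}{2} \cdot \frac{1}{5} \cdot 6 = 775 \cdot \frac{3}{5} = 465$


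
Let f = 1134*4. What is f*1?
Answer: 4536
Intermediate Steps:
f = 4536
f*1 = 4536*1 = 4536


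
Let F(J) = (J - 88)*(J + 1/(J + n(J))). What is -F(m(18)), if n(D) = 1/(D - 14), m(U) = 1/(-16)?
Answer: -81836129/123136 ≈ -664.60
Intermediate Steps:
m(U) = -1/16
n(D) = 1/(-14 + D)
F(J) = (-88 + J)*(J + 1/(J + 1/(-14 + J))) (F(J) = (J - 88)*(J + 1/(J + 1/(-14 + J))) = (-88 + J)*(J + 1/(J + 1/(-14 + J))))
-F(m(18)) = -(1232 + (-1/16)⁴ - 190*(-1/16) - 102*(-1/16)³ + 1234*(-1/16)²)/(1 + (-1/16)² - 14*(-1/16)) = -(1232 + 1/65536 + 95/8 - 102*(-1/4096) + 1234*(1/256))/(1 + 1/256 + 7/8) = -(1232 + 1/65536 + 95/8 + 51/2048 + 617/128)/481/256 = -256*81836129/(481*65536) = -1*81836129/123136 = -81836129/123136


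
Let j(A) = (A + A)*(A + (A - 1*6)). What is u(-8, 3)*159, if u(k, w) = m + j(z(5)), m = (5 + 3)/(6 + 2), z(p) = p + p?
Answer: 44679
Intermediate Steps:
z(p) = 2*p
j(A) = 2*A*(-6 + 2*A) (j(A) = (2*A)*(A + (A - 6)) = (2*A)*(A + (-6 + A)) = (2*A)*(-6 + 2*A) = 2*A*(-6 + 2*A))
m = 1 (m = 8/8 = 8*(⅛) = 1)
u(k, w) = 281 (u(k, w) = 1 + 4*(2*5)*(-3 + 2*5) = 1 + 4*10*(-3 + 10) = 1 + 4*10*7 = 1 + 280 = 281)
u(-8, 3)*159 = 281*159 = 44679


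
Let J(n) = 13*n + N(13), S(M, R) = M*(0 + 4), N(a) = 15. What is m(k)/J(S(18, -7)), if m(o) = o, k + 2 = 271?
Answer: 269/951 ≈ 0.28286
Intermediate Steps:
S(M, R) = 4*M (S(M, R) = M*4 = 4*M)
k = 269 (k = -2 + 271 = 269)
J(n) = 15 + 13*n (J(n) = 13*n + 15 = 15 + 13*n)
m(k)/J(S(18, -7)) = 269/(15 + 13*(4*18)) = 269/(15 + 13*72) = 269/(15 + 936) = 269/951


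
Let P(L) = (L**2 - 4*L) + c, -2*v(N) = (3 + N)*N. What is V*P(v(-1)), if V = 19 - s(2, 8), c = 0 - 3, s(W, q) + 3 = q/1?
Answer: -84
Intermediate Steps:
s(W, q) = -3 + q (s(W, q) = -3 + q/1 = -3 + q*1 = -3 + q)
v(N) = -N*(3 + N)/2 (v(N) = -(3 + N)*N/2 = -N*(3 + N)/2)
c = -3
P(L) = -3 + L**2 - 4*L (P(L) = (L**2 - 4*L) - 3 = -3 + L**2 - 4*L)
V = 14 (V = 19 - (-3 + 8) = 19 - 1*5 = 19 - 5 = 14)
V*P(v(-1)) = 14*(-3 + (-1/2*(-1)*(3 - 1))**2 - (-2)*(-1)*(3 - 1)) = 14*(-3 + (-1/2*(-1)*2)**2 - (-2)*(-1)*2) = 14*(-3 + 1**2 - 4*1) = 14*(-3 + 1 - 4) = 14*(-6) = -84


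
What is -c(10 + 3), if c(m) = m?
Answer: -13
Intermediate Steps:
-c(10 + 3) = -(10 + 3) = -1*13 = -13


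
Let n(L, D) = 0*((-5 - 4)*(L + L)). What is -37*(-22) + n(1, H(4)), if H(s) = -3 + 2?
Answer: 814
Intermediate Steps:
H(s) = -1
n(L, D) = 0 (n(L, D) = 0*(-18*L) = 0)
-37*(-22) + n(1, H(4)) = -37*(-22) + 0 = 814 + 0 = 814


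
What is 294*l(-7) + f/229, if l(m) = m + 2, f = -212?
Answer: -336842/229 ≈ -1470.9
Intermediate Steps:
l(m) = 2 + m
294*l(-7) + f/229 = 294*(2 - 7) - 212/229 = 294*(-5) - 212*1/229 = -1470 - 212/229 = -336842/229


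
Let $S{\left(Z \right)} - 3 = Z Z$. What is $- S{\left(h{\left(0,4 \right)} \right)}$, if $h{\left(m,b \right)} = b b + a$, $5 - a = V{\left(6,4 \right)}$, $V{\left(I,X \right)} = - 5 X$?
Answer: $-1684$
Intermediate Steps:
$a = 25$ ($a = 5 - \left(-5\right) 4 = 5 - -20 = 5 + 20 = 25$)
$h{\left(m,b \right)} = 25 + b^{2}$ ($h{\left(m,b \right)} = b b + 25 = b^{2} + 25 = 25 + b^{2}$)
$S{\left(Z \right)} = 3 + Z^{2}$ ($S{\left(Z \right)} = 3 + Z Z = 3 + Z^{2}$)
$- S{\left(h{\left(0,4 \right)} \right)} = - (3 + \left(25 + 4^{2}\right)^{2}) = - (3 + \left(25 + 16\right)^{2}) = - (3 + 41^{2}) = - (3 + 1681) = \left(-1\right) 1684 = -1684$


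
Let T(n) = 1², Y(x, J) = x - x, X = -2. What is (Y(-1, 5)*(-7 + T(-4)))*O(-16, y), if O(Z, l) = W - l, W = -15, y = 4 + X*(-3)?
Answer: 0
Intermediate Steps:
Y(x, J) = 0
T(n) = 1
y = 10 (y = 4 - 2*(-3) = 4 + 6 = 10)
O(Z, l) = -15 - l
(Y(-1, 5)*(-7 + T(-4)))*O(-16, y) = (0*(-7 + 1))*(-15 - 1*10) = (0*(-6))*(-15 - 10) = 0*(-25) = 0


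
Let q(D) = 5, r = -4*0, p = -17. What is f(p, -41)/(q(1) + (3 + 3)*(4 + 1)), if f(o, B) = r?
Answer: 0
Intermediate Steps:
r = 0
f(o, B) = 0
f(p, -41)/(q(1) + (3 + 3)*(4 + 1)) = 0/(5 + (3 + 3)*(4 + 1)) = 0/(5 + 6*5) = 0/(5 + 30) = 0/35 = (1/35)*0 = 0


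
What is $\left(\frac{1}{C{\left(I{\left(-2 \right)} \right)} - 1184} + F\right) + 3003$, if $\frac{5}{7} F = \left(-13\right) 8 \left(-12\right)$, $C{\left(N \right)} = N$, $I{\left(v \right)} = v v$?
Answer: $\frac{1121047}{236} \approx 4750.2$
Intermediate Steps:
$I{\left(v \right)} = v^{2}$
$F = \frac{8736}{5}$ ($F = \frac{7 \left(-13\right) 8 \left(-12\right)}{5} = \frac{7 \left(\left(-104\right) \left(-12\right)\right)}{5} = \frac{7}{5} \cdot 1248 = \frac{8736}{5} \approx 1747.2$)
$\left(\frac{1}{C{\left(I{\left(-2 \right)} \right)} - 1184} + F\right) + 3003 = \left(\frac{1}{\left(-2\right)^{2} - 1184} + \frac{8736}{5}\right) + 3003 = \left(\frac{1}{4 - 1184} + \frac{8736}{5}\right) + 3003 = \left(\frac{1}{-1180} + \frac{8736}{5}\right) + 3003 = \left(- \frac{1}{1180} + \frac{8736}{5}\right) + 3003 = \frac{412339}{236} + 3003 = \frac{1121047}{236}$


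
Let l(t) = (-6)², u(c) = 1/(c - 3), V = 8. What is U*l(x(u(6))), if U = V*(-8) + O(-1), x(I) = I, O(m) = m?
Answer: -2340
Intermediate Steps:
u(c) = 1/(-3 + c)
U = -65 (U = 8*(-8) - 1 = -64 - 1 = -65)
l(t) = 36
U*l(x(u(6))) = -65*36 = -2340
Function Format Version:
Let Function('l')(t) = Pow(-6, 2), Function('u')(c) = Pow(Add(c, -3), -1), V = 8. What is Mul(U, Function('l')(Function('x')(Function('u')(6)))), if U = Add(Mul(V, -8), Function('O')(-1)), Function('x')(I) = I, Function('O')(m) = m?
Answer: -2340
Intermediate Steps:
Function('u')(c) = Pow(Add(-3, c), -1)
U = -65 (U = Add(Mul(8, -8), -1) = Add(-64, -1) = -65)
Function('l')(t) = 36
Mul(U, Function('l')(Function('x')(Function('u')(6)))) = Mul(-65, 36) = -2340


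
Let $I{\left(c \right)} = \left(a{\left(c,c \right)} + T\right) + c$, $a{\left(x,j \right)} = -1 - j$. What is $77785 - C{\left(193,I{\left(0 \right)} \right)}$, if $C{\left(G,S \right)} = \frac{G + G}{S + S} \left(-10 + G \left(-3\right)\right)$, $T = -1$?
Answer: $\frac{41893}{2} \approx 20947.0$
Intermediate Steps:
$I{\left(c \right)} = -2$ ($I{\left(c \right)} = \left(\left(-1 - c\right) - 1\right) + c = \left(-2 - c\right) + c = -2$)
$C{\left(G,S \right)} = \frac{G \left(-10 - 3 G\right)}{S}$ ($C{\left(G,S \right)} = \frac{2 G}{2 S} \left(-10 - 3 G\right) = 2 G \frac{1}{2 S} \left(-10 - 3 G\right) = \frac{G}{S} \left(-10 - 3 G\right) = \frac{G \left(-10 - 3 G\right)}{S}$)
$77785 - C{\left(193,I{\left(0 \right)} \right)} = 77785 - \left(-1\right) 193 \frac{1}{-2} \left(10 + 3 \cdot 193\right) = 77785 - \left(-1\right) 193 \left(- \frac{1}{2}\right) \left(10 + 579\right) = 77785 - \left(-1\right) 193 \left(- \frac{1}{2}\right) 589 = 77785 - \frac{113677}{2} = \frac{41893}{2}$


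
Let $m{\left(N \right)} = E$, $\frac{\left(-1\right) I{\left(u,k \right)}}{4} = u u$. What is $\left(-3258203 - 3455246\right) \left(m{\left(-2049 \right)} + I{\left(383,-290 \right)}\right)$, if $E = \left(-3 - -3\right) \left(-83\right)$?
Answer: $3939156481444$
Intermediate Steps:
$E = 0$ ($E = \left(-3 + 3\right) \left(-83\right) = 0 \left(-83\right) = 0$)
$I{\left(u,k \right)} = - 4 u^{2}$ ($I{\left(u,k \right)} = - 4 u u = - 4 u^{2}$)
$m{\left(N \right)} = 0$
$\left(-3258203 - 3455246\right) \left(m{\left(-2049 \right)} + I{\left(383,-290 \right)}\right) = \left(-3258203 - 3455246\right) \left(0 - 4 \cdot 383^{2}\right) = - 6713449 \left(0 - 586756\right) = \left(-6713449\right) \left(-586756\right) = 3939156481444$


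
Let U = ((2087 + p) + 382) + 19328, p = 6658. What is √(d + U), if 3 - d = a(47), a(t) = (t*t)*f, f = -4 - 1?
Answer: √39503 ≈ 198.75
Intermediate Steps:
f = -5
a(t) = -5*t² (a(t) = (t*t)*(-5) = t²*(-5) = -5*t²)
d = 11048 (d = 3 - (-5)*47² = 3 - (-5)*2209 = 3 - 1*(-11045) = 3 + 11045 = 11048)
U = 28455 (U = ((2087 + 6658) + 382) + 19328 = (8745 + 382) + 19328 = 9127 + 19328 = 28455)
√(d + U) = √(11048 + 28455) = √39503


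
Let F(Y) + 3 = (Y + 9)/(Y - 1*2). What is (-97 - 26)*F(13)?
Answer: 123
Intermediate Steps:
F(Y) = -3 + (9 + Y)/(-2 + Y) (F(Y) = -3 + (Y + 9)/(Y - 1*2) = -3 + (9 + Y)/(Y - 2) = -3 + (9 + Y)/(-2 + Y))
(-97 - 26)*F(13) = (-97 - 26)*((15 - 2*13)/(-2 + 13)) = -123*(15 - 26)/11 = -123*(-11)/11 = -123*(-1) = 123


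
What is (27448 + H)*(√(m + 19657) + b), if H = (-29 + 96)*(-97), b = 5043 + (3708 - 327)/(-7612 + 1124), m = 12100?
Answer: 685359167247/6488 + 20949*√31757 ≈ 1.0937e+8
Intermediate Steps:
b = 32715603/6488 (b = 5043 + 3381/(-6488) = 5043 + 3381*(-1/6488) = 5043 - 3381/6488 = 32715603/6488 ≈ 5042.5)
H = -6499 (H = 67*(-97) = -6499)
(27448 + H)*(√(m + 19657) + b) = (27448 - 6499)*(√(12100 + 19657) + 32715603/6488) = 20949*(√31757 + 32715603/6488) = 20949*(32715603/6488 + √31757) = 685359167247/6488 + 20949*√31757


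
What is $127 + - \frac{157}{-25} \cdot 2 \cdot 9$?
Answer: $\frac{6001}{25} \approx 240.04$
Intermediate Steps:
$127 + - \frac{157}{-25} \cdot 2 \cdot 9 = 127 + \left(-157\right) \left(- \frac{1}{25}\right) 18 = 127 + \frac{157}{25} \cdot 18 = 127 + \frac{2826}{25} = \frac{6001}{25}$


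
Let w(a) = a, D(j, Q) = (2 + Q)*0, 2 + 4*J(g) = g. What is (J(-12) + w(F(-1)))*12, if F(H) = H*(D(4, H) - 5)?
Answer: 18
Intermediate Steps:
J(g) = -½ + g/4
D(j, Q) = 0
F(H) = -5*H (F(H) = H*(0 - 5) = H*(-5) = -5*H)
(J(-12) + w(F(-1)))*12 = ((-½ + (¼)*(-12)) - 5*(-1))*12 = ((-½ - 3) + 5)*12 = (-7/2 + 5)*12 = (3/2)*12 = 18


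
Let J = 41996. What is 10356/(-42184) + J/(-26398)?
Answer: -255617119/139196654 ≈ -1.8364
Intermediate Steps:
10356/(-42184) + J/(-26398) = 10356/(-42184) + 41996/(-26398) = 10356*(-1/42184) + 41996*(-1/26398) = -2589/10546 - 20998/13199 = -255617119/139196654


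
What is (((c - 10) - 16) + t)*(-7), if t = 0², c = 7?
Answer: 133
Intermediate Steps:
t = 0
(((c - 10) - 16) + t)*(-7) = (((7 - 10) - 16) + 0)*(-7) = ((-3 - 16) + 0)*(-7) = (-19 + 0)*(-7) = -19*(-7) = 133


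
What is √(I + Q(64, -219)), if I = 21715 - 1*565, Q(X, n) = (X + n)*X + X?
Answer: √11294 ≈ 106.27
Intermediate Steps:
Q(X, n) = X + X*(X + n) (Q(X, n) = X*(X + n) + X = X + X*(X + n))
I = 21150 (I = 21715 - 565 = 21150)
√(I + Q(64, -219)) = √(21150 + 64*(1 + 64 - 219)) = √(21150 + 64*(-154)) = √(21150 - 9856) = √11294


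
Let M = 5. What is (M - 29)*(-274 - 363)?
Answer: 15288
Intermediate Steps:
(M - 29)*(-274 - 363) = (5 - 29)*(-274 - 363) = -24*(-637) = 15288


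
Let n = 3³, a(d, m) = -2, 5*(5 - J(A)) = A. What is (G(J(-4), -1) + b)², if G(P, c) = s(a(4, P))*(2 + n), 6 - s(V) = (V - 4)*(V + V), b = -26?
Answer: 300304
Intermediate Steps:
J(A) = 5 - A/5
s(V) = 6 - 2*V*(-4 + V) (s(V) = 6 - (V - 4)*(V + V) = 6 - (-4 + V)*2*V = 6 - 2*V*(-4 + V))
n = 27
G(P, c) = -522 (G(P, c) = (6 - 2*(-2)² + 8*(-2))*(2 + 27) = (6 - 2*4 - 16)*29 = (6 - 8 - 16)*29 = -18*29 = -522)
(G(J(-4), -1) + b)² = (-522 - 26)² = (-548)² = 300304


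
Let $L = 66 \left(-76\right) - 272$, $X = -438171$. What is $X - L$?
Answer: $-432883$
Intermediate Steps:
$L = -5288$ ($L = -5016 - 272 = -5288$)
$X - L = -438171 - -5288 = -438171 + 5288 = -432883$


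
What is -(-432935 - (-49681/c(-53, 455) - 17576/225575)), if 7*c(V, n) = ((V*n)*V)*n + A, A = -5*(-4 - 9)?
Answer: 11358426214095628037/26235874378350 ≈ 4.3294e+5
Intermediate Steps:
A = 65 (A = -5*(-13) = 65)
c(V, n) = 65/7 + V²*n²/7 (c(V, n) = (((V*n)*V)*n + 65)/7 = ((n*V²)*n + 65)/7 = (V²*n² + 65)/7 = (65 + V²*n²)/7 = 65/7 + V²*n²/7)
-(-432935 - (-49681/c(-53, 455) - 17576/225575)) = -(-432935 - (-49681/(65/7 + (⅐)*(-53)²*455²) - 17576/225575)) = -(-432935 - (-49681/(65/7 + (⅐)*2809*207025) - 17576*1/225575)) = -(-432935 - (-49681/(65/7 + 83076175) - 17576/225575)) = -(-432935 - (-49681/581533290/7 - 17576/225575)) = -(-432935 - (-49681*7/581533290 - 17576/225575)) = -(-432935 - (-347767/581533290 - 17576/225575)) = -(-432935 - 1*(-2059895329213/26235874378350)) = -(-432935 + 2059895329213/26235874378350) = -1*(-11358426214095628037/26235874378350) = 11358426214095628037/26235874378350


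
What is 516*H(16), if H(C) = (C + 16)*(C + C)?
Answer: 528384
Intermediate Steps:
H(C) = 2*C*(16 + C) (H(C) = (16 + C)*(2*C) = 2*C*(16 + C))
516*H(16) = 516*(2*16*(16 + 16)) = 516*(2*16*32) = 516*1024 = 528384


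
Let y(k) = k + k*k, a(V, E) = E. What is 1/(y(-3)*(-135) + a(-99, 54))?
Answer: -1/756 ≈ -0.0013228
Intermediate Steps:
y(k) = k + k**2
1/(y(-3)*(-135) + a(-99, 54)) = 1/(-3*(1 - 3)*(-135) + 54) = 1/(-3*(-2)*(-135) + 54) = 1/(6*(-135) + 54) = 1/(-810 + 54) = 1/(-756) = -1/756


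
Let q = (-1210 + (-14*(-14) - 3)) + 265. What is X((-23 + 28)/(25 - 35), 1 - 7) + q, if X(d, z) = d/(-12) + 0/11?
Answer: -18047/24 ≈ -751.96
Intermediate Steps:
X(d, z) = -d/12 (X(d, z) = d*(-1/12) + 0*(1/11) = -d/12 + 0 = -d/12)
q = -752 (q = (-1210 + (196 - 3)) + 265 = (-1210 + 193) + 265 = -1017 + 265 = -752)
X((-23 + 28)/(25 - 35), 1 - 7) + q = -(-23 + 28)/(12*(25 - 35)) - 752 = -5/(12*(-10)) - 752 = -5*(-1)/(12*10) - 752 = -1/12*(-1/2) - 752 = 1/24 - 752 = -18047/24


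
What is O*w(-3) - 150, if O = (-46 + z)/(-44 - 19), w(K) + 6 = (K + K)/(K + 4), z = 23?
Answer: -3242/21 ≈ -154.38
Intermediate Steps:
w(K) = -6 + 2*K/(4 + K) (w(K) = -6 + (K + K)/(K + 4) = -6 + (2*K)/(4 + K) = -6 + 2*K/(4 + K))
O = 23/63 (O = (-46 + 23)/(-44 - 19) = -23/(-63) = -23*(-1/63) = 23/63 ≈ 0.36508)
O*w(-3) - 150 = 23*(4*(-6 - 1*(-3))/(4 - 3))/63 - 150 = 23*(4*(-6 + 3)/1)/63 - 150 = 23*(4*1*(-3))/63 - 150 = (23/63)*(-12) - 150 = -92/21 - 150 = -3242/21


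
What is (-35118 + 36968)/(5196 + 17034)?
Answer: 185/2223 ≈ 0.083221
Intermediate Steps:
(-35118 + 36968)/(5196 + 17034) = 1850/22230 = 1850*(1/22230) = 185/2223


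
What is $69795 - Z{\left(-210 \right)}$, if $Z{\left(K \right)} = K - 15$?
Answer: $70020$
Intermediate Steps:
$Z{\left(K \right)} = -15 + K$
$69795 - Z{\left(-210 \right)} = 69795 - \left(-15 - 210\right) = 69795 - -225 = 69795 + 225 = 70020$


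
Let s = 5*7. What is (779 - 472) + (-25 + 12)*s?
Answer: -148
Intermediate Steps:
s = 35
(779 - 472) + (-25 + 12)*s = (779 - 472) + (-25 + 12)*35 = 307 - 13*35 = 307 - 455 = -148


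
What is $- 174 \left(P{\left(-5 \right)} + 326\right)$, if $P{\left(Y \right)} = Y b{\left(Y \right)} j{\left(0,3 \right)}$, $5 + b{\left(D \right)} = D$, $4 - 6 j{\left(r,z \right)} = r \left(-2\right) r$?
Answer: $-62524$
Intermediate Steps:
$j{\left(r,z \right)} = \frac{2}{3} + \frac{r^{2}}{3}$ ($j{\left(r,z \right)} = \frac{2}{3} - \frac{r \left(-2\right) r}{6} = \frac{2}{3} - \frac{- 2 r r}{6} = \frac{2}{3} - \frac{\left(-2\right) r^{2}}{6} = \frac{2}{3} + \frac{r^{2}}{3}$)
$b{\left(D \right)} = -5 + D$
$P{\left(Y \right)} = \frac{2 Y \left(-5 + Y\right)}{3}$ ($P{\left(Y \right)} = Y \left(-5 + Y\right) \left(\frac{2}{3} + \frac{0^{2}}{3}\right) = Y \left(-5 + Y\right) \left(\frac{2}{3} + \frac{1}{3} \cdot 0\right) = Y \left(-5 + Y\right) \left(\frac{2}{3} + 0\right) = Y \left(-5 + Y\right) \frac{2}{3} = \frac{2 Y \left(-5 + Y\right)}{3}$)
$- 174 \left(P{\left(-5 \right)} + 326\right) = - 174 \left(\frac{2}{3} \left(-5\right) \left(-5 - 5\right) + 326\right) = - 174 \left(\frac{2}{3} \left(-5\right) \left(-10\right) + 326\right) = - 174 \left(\frac{100}{3} + 326\right) = \left(-174\right) \frac{1078}{3} = -62524$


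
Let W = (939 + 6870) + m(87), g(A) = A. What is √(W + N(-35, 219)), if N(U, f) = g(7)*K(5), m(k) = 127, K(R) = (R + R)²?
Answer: 2*√2159 ≈ 92.930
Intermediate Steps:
K(R) = 4*R² (K(R) = (2*R)² = 4*R²)
N(U, f) = 700 (N(U, f) = 7*(4*5²) = 7*(4*25) = 7*100 = 700)
W = 7936 (W = (939 + 6870) + 127 = 7809 + 127 = 7936)
√(W + N(-35, 219)) = √(7936 + 700) = √8636 = 2*√2159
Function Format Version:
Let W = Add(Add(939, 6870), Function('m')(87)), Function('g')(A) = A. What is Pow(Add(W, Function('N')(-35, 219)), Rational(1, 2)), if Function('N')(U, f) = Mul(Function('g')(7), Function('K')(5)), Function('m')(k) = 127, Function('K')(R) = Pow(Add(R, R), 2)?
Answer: Mul(2, Pow(2159, Rational(1, 2))) ≈ 92.930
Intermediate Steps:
Function('K')(R) = Mul(4, Pow(R, 2)) (Function('K')(R) = Pow(Mul(2, R), 2) = Mul(4, Pow(R, 2)))
Function('N')(U, f) = 700 (Function('N')(U, f) = Mul(7, Mul(4, Pow(5, 2))) = Mul(7, Mul(4, 25)) = Mul(7, 100) = 700)
W = 7936 (W = Add(Add(939, 6870), 127) = Add(7809, 127) = 7936)
Pow(Add(W, Function('N')(-35, 219)), Rational(1, 2)) = Pow(Add(7936, 700), Rational(1, 2)) = Pow(8636, Rational(1, 2)) = Mul(2, Pow(2159, Rational(1, 2)))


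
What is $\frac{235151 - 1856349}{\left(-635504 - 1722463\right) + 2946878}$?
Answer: $- \frac{1621198}{588911} \approx -2.7529$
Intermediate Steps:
$\frac{235151 - 1856349}{\left(-635504 - 1722463\right) + 2946878} = - \frac{1621198}{\left(-635504 - 1722463\right) + 2946878} = - \frac{1621198}{-2357967 + 2946878} = - \frac{1621198}{588911}$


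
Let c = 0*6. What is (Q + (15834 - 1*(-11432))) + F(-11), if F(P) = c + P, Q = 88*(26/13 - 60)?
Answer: 22151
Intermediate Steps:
Q = -5104 (Q = 88*(26*(1/13) - 60) = 88*(2 - 60) = 88*(-58) = -5104)
c = 0
F(P) = P (F(P) = 0 + P = P)
(Q + (15834 - 1*(-11432))) + F(-11) = (-5104 + (15834 - 1*(-11432))) - 11 = (-5104 + (15834 + 11432)) - 11 = (-5104 + 27266) - 11 = 22162 - 11 = 22151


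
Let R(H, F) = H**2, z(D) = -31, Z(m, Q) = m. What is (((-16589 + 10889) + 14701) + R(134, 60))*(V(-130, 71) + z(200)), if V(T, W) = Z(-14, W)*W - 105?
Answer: -30461410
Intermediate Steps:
V(T, W) = -105 - 14*W (V(T, W) = -14*W - 105 = -105 - 14*W)
(((-16589 + 10889) + 14701) + R(134, 60))*(V(-130, 71) + z(200)) = (((-16589 + 10889) + 14701) + 134**2)*((-105 - 14*71) - 31) = ((-5700 + 14701) + 17956)*((-105 - 994) - 31) = (9001 + 17956)*(-1099 - 31) = 26957*(-1130) = -30461410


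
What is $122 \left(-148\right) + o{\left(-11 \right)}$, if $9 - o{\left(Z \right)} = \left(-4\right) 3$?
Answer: $-18035$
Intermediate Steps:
$o{\left(Z \right)} = 21$ ($o{\left(Z \right)} = 9 - \left(-4\right) 3 = 9 - -12 = 9 + 12 = 21$)
$122 \left(-148\right) + o{\left(-11 \right)} = 122 \left(-148\right) + 21 = -18056 + 21 = -18035$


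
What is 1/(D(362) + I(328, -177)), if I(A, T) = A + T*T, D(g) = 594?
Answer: 1/32251 ≈ 3.1007e-5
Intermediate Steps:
I(A, T) = A + T²
1/(D(362) + I(328, -177)) = 1/(594 + (328 + (-177)²)) = 1/(594 + (328 + 31329)) = 1/(594 + 31657) = 1/32251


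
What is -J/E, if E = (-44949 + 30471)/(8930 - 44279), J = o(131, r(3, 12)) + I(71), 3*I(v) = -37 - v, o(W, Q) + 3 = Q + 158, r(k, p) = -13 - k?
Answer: -1213649/4826 ≈ -251.48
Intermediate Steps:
o(W, Q) = 155 + Q (o(W, Q) = -3 + (Q + 158) = -3 + (158 + Q) = 155 + Q)
I(v) = -37/3 - v/3 (I(v) = (-37 - v)/3 = -37/3 - v/3)
J = 103 (J = (155 + (-13 - 1*3)) + (-37/3 - 1/3*71) = (155 + (-13 - 3)) + (-37/3 - 71/3) = (155 - 16) - 36 = 139 - 36 = 103)
E = 4826/11783 (E = -14478/(-35349) = -14478*(-1/35349) = 4826/11783 ≈ 0.40957)
-J/E = -103/4826/11783 = -103*11783/4826 = -1*1213649/4826 = -1213649/4826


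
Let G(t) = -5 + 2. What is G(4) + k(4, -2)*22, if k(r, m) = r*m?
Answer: -179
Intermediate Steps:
G(t) = -3
k(r, m) = m*r
G(4) + k(4, -2)*22 = -3 - 2*4*22 = -3 - 8*22 = -3 - 176 = -179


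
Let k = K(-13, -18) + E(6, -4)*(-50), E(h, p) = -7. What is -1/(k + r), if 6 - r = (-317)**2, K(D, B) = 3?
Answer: 1/100130 ≈ 9.9870e-6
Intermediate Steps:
k = 353 (k = 3 - 7*(-50) = 3 + 350 = 353)
r = -100483 (r = 6 - 1*(-317)**2 = 6 - 1*100489 = 6 - 100489 = -100483)
-1/(k + r) = -1/(353 - 100483) = -1/(-100130) = -1*(-1/100130) = 1/100130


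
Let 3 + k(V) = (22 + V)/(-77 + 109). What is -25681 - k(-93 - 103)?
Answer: -410761/16 ≈ -25673.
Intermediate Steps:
k(V) = -37/16 + V/32 (k(V) = -3 + (22 + V)/(-77 + 109) = -3 + (22 + V)/32 = -3 + (22 + V)*(1/32) = -3 + (11/16 + V/32) = -37/16 + V/32)
-25681 - k(-93 - 103) = -25681 - (-37/16 + (-93 - 103)/32) = -25681 - (-37/16 + (1/32)*(-196)) = -25681 - (-37/16 - 49/8) = -25681 - 1*(-135/16) = -25681 + 135/16 = -410761/16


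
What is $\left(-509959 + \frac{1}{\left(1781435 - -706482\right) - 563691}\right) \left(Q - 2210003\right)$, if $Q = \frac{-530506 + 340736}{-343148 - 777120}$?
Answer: $\frac{1214719782482366264025961}{1077824406284} \approx 1.127 \cdot 10^{12}$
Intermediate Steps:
$Q = \frac{94885}{560134}$ ($Q = - \frac{189770}{-1120268} = \left(-189770\right) \left(- \frac{1}{1120268}\right) = \frac{94885}{560134} \approx 0.1694$)
$\left(-509959 + \frac{1}{\left(1781435 - -706482\right) - 563691}\right) \left(Q - 2210003\right) = \left(-509959 + \frac{1}{\left(1781435 - -706482\right) - 563691}\right) \left(\frac{94885}{560134} - 2210003\right) = \left(-509959 + \frac{1}{\left(1781435 + 706482\right) - 563691}\right) \left(- \frac{1237897725517}{560134}\right) = \left(-509959 + \frac{1}{2487917 - 563691}\right) \left(- \frac{1237897725517}{560134}\right) = \left(-509959 + \frac{1}{1924226}\right) \left(- \frac{1237897725517}{560134}\right) = \left(- \frac{981276366733}{1924226}\right) \left(- \frac{1237897725517}{560134}\right) = \frac{1214719782482366264025961}{1077824406284}$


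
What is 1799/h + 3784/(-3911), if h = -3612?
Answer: -2957671/2018076 ≈ -1.4656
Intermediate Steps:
1799/h + 3784/(-3911) = 1799/(-3612) + 3784/(-3911) = 1799*(-1/3612) + 3784*(-1/3911) = -257/516 - 3784/3911 = -2957671/2018076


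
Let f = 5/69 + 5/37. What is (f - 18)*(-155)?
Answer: 7040720/2553 ≈ 2757.8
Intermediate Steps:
f = 530/2553 (f = 5*(1/69) + 5*(1/37) = 5/69 + 5/37 = 530/2553 ≈ 0.20760)
(f - 18)*(-155) = (530/2553 - 18)*(-155) = -45424/2553*(-155) = 7040720/2553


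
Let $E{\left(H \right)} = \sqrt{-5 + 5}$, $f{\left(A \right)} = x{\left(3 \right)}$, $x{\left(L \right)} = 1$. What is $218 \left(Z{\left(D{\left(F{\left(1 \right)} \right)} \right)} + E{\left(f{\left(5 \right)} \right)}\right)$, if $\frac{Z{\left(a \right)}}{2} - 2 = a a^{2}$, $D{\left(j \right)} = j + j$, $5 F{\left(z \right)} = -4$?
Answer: $- \frac{114232}{125} \approx -913.86$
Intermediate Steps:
$F{\left(z \right)} = - \frac{4}{5}$ ($F{\left(z \right)} = \frac{1}{5} \left(-4\right) = - \frac{4}{5}$)
$f{\left(A \right)} = 1$
$E{\left(H \right)} = 0$ ($E{\left(H \right)} = \sqrt{0} = 0$)
$D{\left(j \right)} = 2 j$
$Z{\left(a \right)} = 4 + 2 a^{3}$ ($Z{\left(a \right)} = 4 + 2 a a^{2} = 4 + 2 a^{3}$)
$218 \left(Z{\left(D{\left(F{\left(1 \right)} \right)} \right)} + E{\left(f{\left(5 \right)} \right)}\right) = 218 \left(\left(4 + 2 \left(2 \left(- \frac{4}{5}\right)\right)^{3}\right) + 0\right) = 218 \left(\left(4 + 2 \left(- \frac{8}{5}\right)^{3}\right) + 0\right) = 218 \left(\left(4 + 2 \left(- \frac{512}{125}\right)\right) + 0\right) = 218 \left(\left(4 - \frac{1024}{125}\right) + 0\right) = 218 \left(- \frac{524}{125} + 0\right) = 218 \left(- \frac{524}{125}\right) = - \frac{114232}{125}$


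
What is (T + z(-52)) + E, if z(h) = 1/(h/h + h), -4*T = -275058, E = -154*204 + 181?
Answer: 3828007/102 ≈ 37530.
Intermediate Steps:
E = -31235 (E = -31416 + 181 = -31235)
T = 137529/2 (T = -¼*(-275058) = 137529/2 ≈ 68765.)
z(h) = 1/(1 + h)
(T + z(-52)) + E = (137529/2 + 1/(1 - 52)) - 31235 = (137529/2 + 1/(-51)) - 31235 = (137529/2 - 1/51) - 31235 = 7013977/102 - 31235 = 3828007/102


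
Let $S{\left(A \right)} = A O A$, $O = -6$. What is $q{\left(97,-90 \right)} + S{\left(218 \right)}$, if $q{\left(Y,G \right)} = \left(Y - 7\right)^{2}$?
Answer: $-277044$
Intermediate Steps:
$q{\left(Y,G \right)} = \left(-7 + Y\right)^{2}$
$S{\left(A \right)} = - 6 A^{2}$ ($S{\left(A \right)} = A \left(-6\right) A = - 6 A A = - 6 A^{2}$)
$q{\left(97,-90 \right)} + S{\left(218 \right)} = \left(-7 + 97\right)^{2} - 6 \cdot 218^{2} = 90^{2} - 285144 = 8100 - 285144 = -277044$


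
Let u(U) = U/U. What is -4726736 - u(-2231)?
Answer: -4726737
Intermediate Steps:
u(U) = 1
-4726736 - u(-2231) = -4726736 - 1*1 = -4726736 - 1 = -4726737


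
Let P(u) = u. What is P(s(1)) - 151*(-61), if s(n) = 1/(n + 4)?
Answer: 46056/5 ≈ 9211.2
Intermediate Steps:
s(n) = 1/(4 + n)
P(s(1)) - 151*(-61) = 1/(4 + 1) - 151*(-61) = 1/5 + 9211 = ⅕ + 9211 = 46056/5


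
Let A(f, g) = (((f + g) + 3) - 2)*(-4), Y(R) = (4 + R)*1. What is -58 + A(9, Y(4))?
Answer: -130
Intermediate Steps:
Y(R) = 4 + R
A(f, g) = -4 - 4*f - 4*g (A(f, g) = ((3 + f + g) - 2)*(-4) = (1 + f + g)*(-4) = -4 - 4*f - 4*g)
-58 + A(9, Y(4)) = -58 + (-4 - 4*9 - 4*(4 + 4)) = -58 + (-4 - 36 - 4*8) = -58 + (-4 - 36 - 32) = -58 - 72 = -130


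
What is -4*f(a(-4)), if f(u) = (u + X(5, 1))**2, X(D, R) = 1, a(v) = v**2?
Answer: -1156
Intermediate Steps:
f(u) = (1 + u)**2 (f(u) = (u + 1)**2 = (1 + u)**2)
-4*f(a(-4)) = -4*(1 + (-4)**2)**2 = -4*(1 + 16)**2 = -4*17**2 = -4*289 = -1156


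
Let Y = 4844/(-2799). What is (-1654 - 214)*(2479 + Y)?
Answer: -12952482236/2799 ≈ -4.6275e+6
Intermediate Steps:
Y = -4844/2799 (Y = 4844*(-1/2799) = -4844/2799 ≈ -1.7306)
(-1654 - 214)*(2479 + Y) = (-1654 - 214)*(2479 - 4844/2799) = -1868*6933877/2799 = -12952482236/2799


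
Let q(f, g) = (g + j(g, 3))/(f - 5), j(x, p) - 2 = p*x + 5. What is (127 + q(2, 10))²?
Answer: 111556/9 ≈ 12395.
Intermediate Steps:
j(x, p) = 7 + p*x (j(x, p) = 2 + (p*x + 5) = 2 + (5 + p*x) = 7 + p*x)
q(f, g) = (7 + 4*g)/(-5 + f) (q(f, g) = (g + (7 + 3*g))/(f - 5) = (7 + 4*g)/(-5 + f))
(127 + q(2, 10))² = (127 + (7 + 4*10)/(-5 + 2))² = (127 + (7 + 40)/(-3))² = (127 - ⅓*47)² = (127 - 47/3)² = (334/3)² = 111556/9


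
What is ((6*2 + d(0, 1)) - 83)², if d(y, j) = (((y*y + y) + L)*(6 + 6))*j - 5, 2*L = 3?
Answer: 3364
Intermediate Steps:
L = 3/2 (L = (½)*3 = 3/2 ≈ 1.5000)
d(y, j) = -5 + j*(18 + 12*y + 12*y²) (d(y, j) = (((y*y + y) + 3/2)*(6 + 6))*j - 5 = (((y² + y) + 3/2)*12)*j - 5 = (((y + y²) + 3/2)*12)*j - 5 = ((3/2 + y + y²)*12)*j - 5 = (18 + 12*y + 12*y²)*j - 5 = j*(18 + 12*y + 12*y²) - 5 = -5 + j*(18 + 12*y + 12*y²))
((6*2 + d(0, 1)) - 83)² = ((6*2 + (-5 + 18*1 + 12*1*0 + 12*1*0²)) - 83)² = ((12 + (-5 + 18 + 0 + 12*1*0)) - 83)² = ((12 + (-5 + 18 + 0 + 0)) - 83)² = ((12 + 13) - 83)² = (25 - 83)² = (-58)² = 3364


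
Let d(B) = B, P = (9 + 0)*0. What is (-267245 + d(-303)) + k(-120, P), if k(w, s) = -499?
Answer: -268047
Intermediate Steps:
P = 0 (P = 9*0 = 0)
(-267245 + d(-303)) + k(-120, P) = (-267245 - 303) - 499 = -267548 - 499 = -268047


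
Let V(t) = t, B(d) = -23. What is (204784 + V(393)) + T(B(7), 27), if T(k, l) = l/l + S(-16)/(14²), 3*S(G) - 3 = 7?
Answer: 60322337/294 ≈ 2.0518e+5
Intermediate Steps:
S(G) = 10/3 (S(G) = 1 + (⅓)*7 = 1 + 7/3 = 10/3)
T(k, l) = 299/294 (T(k, l) = l/l + 10/(3*(14²)) = 1 + (10/3)/196 = 1 + (10/3)*(1/196) = 1 + 5/294 = 299/294)
(204784 + V(393)) + T(B(7), 27) = (204784 + 393) + 299/294 = 205177 + 299/294 = 60322337/294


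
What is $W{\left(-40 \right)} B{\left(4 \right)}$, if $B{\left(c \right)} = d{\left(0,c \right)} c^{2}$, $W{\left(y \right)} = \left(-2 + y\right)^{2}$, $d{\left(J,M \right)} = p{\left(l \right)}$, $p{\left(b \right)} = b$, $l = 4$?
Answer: $112896$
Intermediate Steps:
$d{\left(J,M \right)} = 4$
$B{\left(c \right)} = 4 c^{2}$
$W{\left(-40 \right)} B{\left(4 \right)} = \left(-2 - 40\right)^{2} \cdot 4 \cdot 4^{2} = \left(-42\right)^{2} \cdot 4 \cdot 16 = 1764 \cdot 64 = 112896$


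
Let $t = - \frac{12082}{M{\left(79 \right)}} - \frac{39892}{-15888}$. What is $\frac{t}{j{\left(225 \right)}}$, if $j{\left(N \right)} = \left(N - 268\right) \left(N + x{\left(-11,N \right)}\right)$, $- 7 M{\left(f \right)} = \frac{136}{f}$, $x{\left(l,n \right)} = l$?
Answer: $- \frac{1658728915}{310677924} \approx -5.3391$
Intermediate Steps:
$M{\left(f \right)} = - \frac{136}{7 f}$ ($M{\left(f \right)} = - \frac{136 \frac{1}{f}}{7} = - \frac{136}{7 f}$)
$j{\left(N \right)} = \left(-268 + N\right) \left(-11 + N\right)$ ($j{\left(N \right)} = \left(N - 268\right) \left(N - 11\right) = \left(-268 + N\right) \left(-11 + N\right)$)
$t = \frac{1658728915}{33762}$ ($t = - \frac{12082}{\left(- \frac{136}{7}\right) \frac{1}{79}} - \frac{39892}{-15888} = - \frac{12082}{\left(- \frac{136}{7}\right) \frac{1}{79}} - - \frac{9973}{3972} = - \frac{12082}{- \frac{136}{553}} + \frac{9973}{3972} = \left(-12082\right) \left(- \frac{553}{136}\right) + \frac{9973}{3972} = \frac{3340673}{68} + \frac{9973}{3972} = \frac{1658728915}{33762} \approx 49130.0$)
$\frac{t}{j{\left(225 \right)}} = \frac{1658728915}{33762 \left(2948 + 225^{2} - 62775\right)} = \frac{1658728915}{33762 \left(2948 + 50625 - 62775\right)} = \frac{1658728915}{33762 \left(-9202\right)} = \frac{1658728915}{33762} \left(- \frac{1}{9202}\right) = - \frac{1658728915}{310677924}$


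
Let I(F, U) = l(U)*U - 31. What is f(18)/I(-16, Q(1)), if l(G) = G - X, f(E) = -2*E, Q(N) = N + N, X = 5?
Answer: 36/37 ≈ 0.97297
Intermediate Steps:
Q(N) = 2*N
l(G) = -5 + G (l(G) = G - 1*5 = G - 5 = -5 + G)
I(F, U) = -31 + U*(-5 + U) (I(F, U) = (-5 + U)*U - 31 = U*(-5 + U) - 31 = -31 + U*(-5 + U))
f(18)/I(-16, Q(1)) = (-2*18)/(-31 + (2*1)*(-5 + 2*1)) = -36/(-31 + 2*(-5 + 2)) = -36/(-31 + 2*(-3)) = -36/(-31 - 6) = -36/(-37) = -36*(-1/37) = 36/37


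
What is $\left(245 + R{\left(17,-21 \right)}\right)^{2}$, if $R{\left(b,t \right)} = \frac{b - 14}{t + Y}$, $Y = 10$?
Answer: $\frac{7246864}{121} \approx 59891.0$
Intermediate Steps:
$R{\left(b,t \right)} = \frac{-14 + b}{10 + t}$ ($R{\left(b,t \right)} = \frac{b - 14}{t + 10} = \frac{-14 + b}{10 + t}$)
$\left(245 + R{\left(17,-21 \right)}\right)^{2} = \left(245 + \frac{-14 + 17}{10 - 21}\right)^{2} = \left(245 + \frac{1}{-11} \cdot 3\right)^{2} = \left(245 - \frac{3}{11}\right)^{2} = \left(\frac{2692}{11}\right)^{2} = \frac{7246864}{121}$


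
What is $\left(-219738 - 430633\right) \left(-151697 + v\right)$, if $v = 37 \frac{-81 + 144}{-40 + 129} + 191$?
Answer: $\frac{8768108661813}{89} \approx 9.8518 \cdot 10^{10}$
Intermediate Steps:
$v = \frac{19330}{89}$ ($v = 37 \cdot \frac{63}{89} + 191 = \frac{2331}{89} + 191 = \frac{19330}{89} \approx 217.19$)
$\left(-219738 - 430633\right) \left(-151697 + v\right) = \left(-219738 - 430633\right) \left(-151697 + \frac{19330}{89}\right) = \left(-650371\right) \left(- \frac{13481703}{89}\right) = \frac{8768108661813}{89}$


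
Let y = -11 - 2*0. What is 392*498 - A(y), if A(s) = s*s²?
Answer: 196547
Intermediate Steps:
y = -11 (y = -11 + 0 = -11)
A(s) = s³
392*498 - A(y) = 392*498 - 1*(-11)³ = 195216 - 1*(-1331) = 195216 + 1331 = 196547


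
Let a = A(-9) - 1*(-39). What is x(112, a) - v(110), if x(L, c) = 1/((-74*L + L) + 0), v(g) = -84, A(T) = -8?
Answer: 686783/8176 ≈ 84.000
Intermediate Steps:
a = 31 (a = -8 - 1*(-39) = -8 + 39 = 31)
x(L, c) = -1/(73*L) (x(L, c) = 1/(-73*L + 0) = 1/(-73*L) = -1/(73*L))
x(112, a) - v(110) = -1/73/112 - 1*(-84) = -1/73*1/112 + 84 = -1/8176 + 84 = 686783/8176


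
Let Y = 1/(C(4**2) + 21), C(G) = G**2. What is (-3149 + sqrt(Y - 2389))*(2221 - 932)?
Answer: -4059061 + 7734*I*sqrt(5091814)/277 ≈ -4.0591e+6 + 63003.0*I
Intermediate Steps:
Y = 1/277 (Y = 1/((4**2)**2 + 21) = 1/(16**2 + 21) = 1/(256 + 21) = 1/277 ≈ 0.0036101)
(-3149 + sqrt(Y - 2389))*(2221 - 932) = (-3149 + sqrt(1/277 - 2389))*(2221 - 932) = (-3149 + sqrt(-661752/277))*1289 = (-3149 + 6*I*sqrt(5091814)/277)*1289 = -4059061 + 7734*I*sqrt(5091814)/277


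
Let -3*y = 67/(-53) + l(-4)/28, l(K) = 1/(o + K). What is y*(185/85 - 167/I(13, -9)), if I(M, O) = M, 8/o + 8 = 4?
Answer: -1481479/327964 ≈ -4.5172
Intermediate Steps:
o = -2 (o = 8/(-8 + 4) = 8/(-4) = 8*(-¼) = -2)
l(K) = 1/(-2 + K)
y = 11309/26712 (y = -(67/(-53) + 1/(-2 - 4*28))/3 = -(67*(-1/53) + (1/28)/(-6))/3 = -(-67/53 - ⅙*1/28)/3 = -(-67/53 - 1/168)/3 = -⅓*(-11309/8904) = 11309/26712 ≈ 0.42337)
y*(185/85 - 167/I(13, -9)) = 11309*(185/85 - 167/13)/26712 = 11309*(185*(1/85) - 167*1/13)/26712 = 11309*(37/17 - 167/13)/26712 = (11309/26712)*(-2358/221) = -1481479/327964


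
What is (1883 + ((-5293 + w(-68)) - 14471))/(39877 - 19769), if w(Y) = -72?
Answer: -17953/20108 ≈ -0.89283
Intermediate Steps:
(1883 + ((-5293 + w(-68)) - 14471))/(39877 - 19769) = (1883 + ((-5293 - 72) - 14471))/(39877 - 19769) = (1883 + (-5365 - 14471))/20108 = (1883 - 19836)*(1/20108) = -17953*1/20108 = -17953/20108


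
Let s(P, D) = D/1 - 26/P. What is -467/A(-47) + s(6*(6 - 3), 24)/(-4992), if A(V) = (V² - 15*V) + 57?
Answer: -21584489/133481088 ≈ -0.16170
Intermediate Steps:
A(V) = 57 + V² - 15*V
s(P, D) = D - 26/P (s(P, D) = D*1 - 26/P = D - 26/P)
-467/A(-47) + s(6*(6 - 3), 24)/(-4992) = -467/(57 + (-47)² - 15*(-47)) + (24 - 26*1/(6*(6 - 3)))/(-4992) = -467/(57 + 2209 + 705) + (24 - 26/(6*3))*(-1/4992) = -467/2971 + (24 - 26/18)*(-1/4992) = -467*1/2971 + (24 - 26*1/18)*(-1/4992) = -467/2971 + (24 - 13/9)*(-1/4992) = -467/2971 + (203/9)*(-1/4992) = -467/2971 - 203/44928 = -21584489/133481088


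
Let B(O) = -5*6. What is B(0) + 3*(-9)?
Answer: -57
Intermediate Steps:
B(O) = -30
B(0) + 3*(-9) = -30 + 3*(-9) = -30 - 27 = -57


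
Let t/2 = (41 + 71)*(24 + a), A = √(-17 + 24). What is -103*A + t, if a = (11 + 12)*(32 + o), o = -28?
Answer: 25984 - 103*√7 ≈ 25712.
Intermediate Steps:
a = 92 (a = (11 + 12)*(32 - 28) = 23*4 = 92)
A = √7 ≈ 2.6458
t = 25984 (t = 2*((41 + 71)*(24 + 92)) = 2*(112*116) = 2*12992 = 25984)
-103*A + t = -103*√7 + 25984 = 25984 - 103*√7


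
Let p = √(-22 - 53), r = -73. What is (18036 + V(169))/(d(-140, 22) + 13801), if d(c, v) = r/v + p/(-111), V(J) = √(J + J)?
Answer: 494670961416456/378427175124007 + 356549262498*√2/378427175124007 + 1164020*I*√6/378427175124007 + 1614943440*I*√3/378427175124007 ≈ 1.3085 + 7.3991e-6*I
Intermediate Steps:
V(J) = √2*√J (V(J) = √(2*J) = √2*√J)
p = 5*I*√3 (p = √(-75) = 5*I*√3 ≈ 8.6602*I)
d(c, v) = -73/v - 5*I*√3/111 (d(c, v) = -73/v + (5*I*√3)/(-111) = -73/v + (5*I*√3)*(-1/111) = -73/v - 5*I*√3/111)
(18036 + V(169))/(d(-140, 22) + 13801) = (18036 + √2*√169)/((-73/22 - 5*I*√3/111) + 13801) = (18036 + √2*13)/((-73*1/22 - 5*I*√3/111) + 13801) = (18036 + 13*√2)/((-73/22 - 5*I*√3/111) + 13801) = (18036 + 13*√2)/(303549/22 - 5*I*√3/111)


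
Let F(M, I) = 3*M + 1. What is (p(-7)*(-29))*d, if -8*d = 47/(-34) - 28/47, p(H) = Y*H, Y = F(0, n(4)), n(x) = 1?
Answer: 641683/12784 ≈ 50.194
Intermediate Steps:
F(M, I) = 1 + 3*M
Y = 1 (Y = 1 + 3*0 = 1 + 0 = 1)
p(H) = H (p(H) = 1*H = H)
d = 3161/12784 (d = -(47/(-34) - 28/47)/8 = -(47*(-1/34) - 28*1/47)/8 = -(-47/34 - 28/47)/8 = -1/8*(-3161/1598) = 3161/12784 ≈ 0.24726)
(p(-7)*(-29))*d = -7*(-29)*(3161/12784) = 203*(3161/12784) = 641683/12784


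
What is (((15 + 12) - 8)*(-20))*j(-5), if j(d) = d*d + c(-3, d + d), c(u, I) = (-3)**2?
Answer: -12920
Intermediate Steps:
c(u, I) = 9
j(d) = 9 + d**2 (j(d) = d*d + 9 = d**2 + 9 = 9 + d**2)
(((15 + 12) - 8)*(-20))*j(-5) = (((15 + 12) - 8)*(-20))*(9 + (-5)**2) = ((27 - 8)*(-20))*(9 + 25) = (19*(-20))*34 = -380*34 = -12920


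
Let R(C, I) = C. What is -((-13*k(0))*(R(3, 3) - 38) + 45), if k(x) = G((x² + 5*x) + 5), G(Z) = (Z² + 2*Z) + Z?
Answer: -18245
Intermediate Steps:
G(Z) = Z² + 3*Z
k(x) = (5 + x² + 5*x)*(8 + x² + 5*x) (k(x) = ((x² + 5*x) + 5)*(3 + ((x² + 5*x) + 5)) = (5 + x² + 5*x)*(3 + (5 + x² + 5*x)) = (5 + x² + 5*x)*(8 + x² + 5*x))
-((-13*k(0))*(R(3, 3) - 38) + 45) = -((-13*(5 + 0² + 5*0)*(8 + 0² + 5*0))*(3 - 38) + 45) = -(-13*(5 + 0 + 0)*(8 + 0 + 0)*(-35) + 45) = -(-65*8*(-35) + 45) = -(-13*40*(-35) + 45) = -(-520*(-35) + 45) = -(18200 + 45) = -1*18245 = -18245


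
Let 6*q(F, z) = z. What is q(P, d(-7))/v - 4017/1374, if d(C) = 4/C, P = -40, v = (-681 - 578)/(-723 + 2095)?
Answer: -4877867/1729866 ≈ -2.8198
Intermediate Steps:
v = -1259/1372 ≈ -0.91764
q(F, z) = z/6
q(P, d(-7))/v - 4017/1374 = ((4/(-7))/6)/(-1259/1372) - 4017/1374 = ((4*(-⅐))/6)*(-1372/1259) - 4017*1/1374 = ((⅙)*(-4/7))*(-1372/1259) - 1339/458 = -2/21*(-1372/1259) - 1339/458 = 392/3777 - 1339/458 = -4877867/1729866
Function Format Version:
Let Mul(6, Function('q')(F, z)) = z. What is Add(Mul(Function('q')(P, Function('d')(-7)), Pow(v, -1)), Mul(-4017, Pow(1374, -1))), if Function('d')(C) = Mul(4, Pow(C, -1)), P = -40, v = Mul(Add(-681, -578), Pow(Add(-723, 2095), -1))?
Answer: Rational(-4877867, 1729866) ≈ -2.8198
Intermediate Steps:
v = Rational(-1259, 1372) (v = Mul(-1259, Pow(1372, -1)) = Mul(-1259, Rational(1, 1372)) = Rational(-1259, 1372) ≈ -0.91764)
Function('q')(F, z) = Mul(Rational(1, 6), z)
Add(Mul(Function('q')(P, Function('d')(-7)), Pow(v, -1)), Mul(-4017, Pow(1374, -1))) = Add(Mul(Mul(Rational(1, 6), Mul(4, Pow(-7, -1))), Pow(Rational(-1259, 1372), -1)), Mul(-4017, Pow(1374, -1))) = Add(Mul(Mul(Rational(1, 6), Mul(4, Rational(-1, 7))), Rational(-1372, 1259)), Mul(-4017, Rational(1, 1374))) = Add(Mul(Mul(Rational(1, 6), Rational(-4, 7)), Rational(-1372, 1259)), Rational(-1339, 458)) = Add(Mul(Rational(-2, 21), Rational(-1372, 1259)), Rational(-1339, 458)) = Add(Rational(392, 3777), Rational(-1339, 458)) = Rational(-4877867, 1729866)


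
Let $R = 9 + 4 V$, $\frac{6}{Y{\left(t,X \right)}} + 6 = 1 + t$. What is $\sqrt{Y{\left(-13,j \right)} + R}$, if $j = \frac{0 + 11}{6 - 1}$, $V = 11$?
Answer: $\frac{\sqrt{474}}{3} \approx 7.2572$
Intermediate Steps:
$j = \frac{11}{5} \approx 2.2$
$Y{\left(t,X \right)} = \frac{6}{-5 + t}$ ($Y{\left(t,X \right)} = \frac{6}{-6 + \left(1 + t\right)} = \frac{6}{-5 + t}$)
$R = 53$ ($R = 9 + 4 \cdot 11 = 9 + 44 = 53$)
$\sqrt{Y{\left(-13,j \right)} + R} = \sqrt{\frac{6}{-5 - 13} + 53} = \sqrt{\frac{6}{-18} + 53} = \sqrt{6 \left(- \frac{1}{18}\right) + 53} = \sqrt{- \frac{1}{3} + 53} = \sqrt{\frac{158}{3}} = \frac{\sqrt{474}}{3}$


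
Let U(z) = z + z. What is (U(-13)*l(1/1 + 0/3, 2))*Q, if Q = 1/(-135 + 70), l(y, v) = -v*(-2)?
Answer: 8/5 ≈ 1.6000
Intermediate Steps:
l(y, v) = 2*v
U(z) = 2*z
Q = -1/65 (Q = 1/(-65) = -1/65 ≈ -0.015385)
(U(-13)*l(1/1 + 0/3, 2))*Q = ((2*(-13))*(2*2))*(-1/65) = -26*4*(-1/65) = -104*(-1/65) = 8/5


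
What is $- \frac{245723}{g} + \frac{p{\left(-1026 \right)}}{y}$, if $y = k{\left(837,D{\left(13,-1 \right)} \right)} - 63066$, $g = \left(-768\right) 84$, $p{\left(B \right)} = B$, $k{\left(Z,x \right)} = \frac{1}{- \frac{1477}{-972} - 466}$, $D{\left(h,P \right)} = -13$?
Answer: $\frac{1171047635414501}{306138721158144} \approx 3.8252$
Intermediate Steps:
$k{\left(Z,x \right)} = - \frac{972}{451475}$ ($k{\left(Z,x \right)} = \frac{1}{\left(-1477\right) \left(- \frac{1}{972}\right) - 466} = \frac{1}{\frac{1477}{972} - 466} = \frac{1}{- \frac{451475}{972}} = - \frac{972}{451475}$)
$g = -64512$
$y = - \frac{28472723322}{451475}$ ($y = - \frac{972}{451475} - 63066 = - \frac{28472723322}{451475} \approx -63066.0$)
$- \frac{245723}{g} + \frac{p{\left(-1026 \right)}}{y} = - \frac{245723}{-64512} - \frac{1026}{- \frac{28472723322}{451475}} = \left(-245723\right) \left(- \frac{1}{64512}\right) - - \frac{77202225}{4745453887} = \frac{245723}{64512} + \frac{77202225}{4745453887} = \frac{1171047635414501}{306138721158144}$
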